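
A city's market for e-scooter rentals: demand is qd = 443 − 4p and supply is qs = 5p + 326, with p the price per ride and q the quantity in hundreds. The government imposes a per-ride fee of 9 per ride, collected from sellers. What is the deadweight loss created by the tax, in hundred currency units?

Deadweight loss = 90 hundred.

Before the tax: set 443 − 4p = 5p + 326 → p* = 13, q* = 391.
With the tax collected from sellers, supply shifts: qs = 5(p − 9) + 326.
Solving gives q = 371 with buyers paying 18 and sellers receiving 9 (the 9 wedge).
Quantity falls by |ΔQ| = |391 − 371| = 20.
DWL = ½ · t · |ΔQ| = ½ · 9 · 20 = 90.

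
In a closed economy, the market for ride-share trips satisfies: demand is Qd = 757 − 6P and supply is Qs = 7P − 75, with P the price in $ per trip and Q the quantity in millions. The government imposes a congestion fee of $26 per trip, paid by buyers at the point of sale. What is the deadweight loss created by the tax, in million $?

Deadweight loss = $1092 million.

Before the tax: set 757 − 6P = 7P − 75 → P* = $64, Q* = 373.
With the tax collected from buyers, demand (in seller-price terms) shifts: Qd = 757 − 6(P + 26).
Solving gives Q = 289 with buyers paying $78 and sellers receiving $52 (the $26 wedge).
Quantity falls by |ΔQ| = |373 − 289| = 84.
DWL = ½ · t · |ΔQ| = ½ · 26 · 84 = $1092.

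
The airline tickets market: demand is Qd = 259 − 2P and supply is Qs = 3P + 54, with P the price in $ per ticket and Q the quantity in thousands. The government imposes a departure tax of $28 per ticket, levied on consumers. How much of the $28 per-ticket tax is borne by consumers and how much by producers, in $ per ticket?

Consumers bear $16.8 per ticket; producers bear $11.2 per ticket.

Without the tax, 259 − 2P = 3P + 54 gives 5P = 205, so P* = $41 and Q* = 177.
With the tax collected from consumers, demand (in seller-price terms) shifts: Qd = 259 − 2(P + 28).
Solving gives Q = 143.4 with consumers paying $57.8 and producers receiving $29.8 (the $28 wedge).
Burden on consumers: $16.8; on producers: $11.2. (They sum to $28.)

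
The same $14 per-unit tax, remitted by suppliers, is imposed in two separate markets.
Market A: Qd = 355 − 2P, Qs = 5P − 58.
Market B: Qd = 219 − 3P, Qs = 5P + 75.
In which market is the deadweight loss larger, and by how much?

Market A: pre-tax P* = $59, Q* = 237; post-tax Q = 217; deadweight loss = $140.
Market B: pre-tax P* = $18, Q* = 165; post-tax Q = 138.75; deadweight loss = $183.75.
Difference: $140 vs $183.75 → market B is larger by $43.75.

Market B, by $43.75.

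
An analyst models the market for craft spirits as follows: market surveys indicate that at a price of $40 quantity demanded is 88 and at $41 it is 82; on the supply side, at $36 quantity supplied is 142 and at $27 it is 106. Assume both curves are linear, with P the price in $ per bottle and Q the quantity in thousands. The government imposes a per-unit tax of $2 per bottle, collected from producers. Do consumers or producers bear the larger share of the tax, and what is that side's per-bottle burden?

Demand slope: (82 − 88)/(41 − 40) = -6, so Qd = 328 − 6P.
Supply slope: (106 − 142)/(27 − 36) = 4, so Qs = 4P − 2.
Before the tax: set 328 − 6P = 4P − 2 → P* = $33, Q* = 130.
With the tax collected from producers, supply shifts: Qs = 4(P − 2) − 2.
New equilibrium: consumers pay $33.8, producers receive $31.8, Q = 125.2. (Wedge: Pb − Ps = 2.)
Per-bottle burden: consumers $0.8, producers $1.2.
Producers take the larger share because supply is less price-elastic here (demand slope 6 vs supply slope 4).
The less price-elastic side of the market bears the larger share of a per-unit tax.

Producers bear the larger share: $1.2 per bottle.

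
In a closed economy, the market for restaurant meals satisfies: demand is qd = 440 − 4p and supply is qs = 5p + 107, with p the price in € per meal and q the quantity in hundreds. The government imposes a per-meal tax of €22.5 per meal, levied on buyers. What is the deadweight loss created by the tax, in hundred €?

Before the tax: set 440 − 4p = 5p + 107 → p* = €37, q* = 292.
With the tax collected from buyers, demand (in seller-price terms) shifts: qd = 440 − 4(p + 22.5).
Solving gives q = 242 with buyers paying €49.5 and sellers receiving €27 (the €22.5 wedge).
Quantity falls by |ΔQ| = |292 − 242| = 50.
DWL = ½ · t · |ΔQ| = ½ · 22.5 · 50 = €562.5.

Deadweight loss = €562.5 hundred.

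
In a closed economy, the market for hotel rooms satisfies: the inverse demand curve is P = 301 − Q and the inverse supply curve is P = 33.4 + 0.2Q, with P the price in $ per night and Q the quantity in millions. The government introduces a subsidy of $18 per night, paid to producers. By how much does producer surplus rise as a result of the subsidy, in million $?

Producer surplus rises by $691.5 million.

Inverting to Q(P) form: Qd = 301 − P; Qs = 5P − 167.
Before the subsidy: set 301 − P = 5P − 167 → P* = $78, Q* = 223.
With a per-unit subsidy paid to producers, each receives P + 18 per unit sold, so supply becomes Qs = 5(P + 18) − 167.
New equilibrium: consumers pay $63, producers receive $81, Q = 238. (Wedge: Pb − Ps = −18.)
ΔPS is the trapezoid between Q = 238 and Q = 223 of height $3: ½ · (223 + 238) · 3 = $691.5.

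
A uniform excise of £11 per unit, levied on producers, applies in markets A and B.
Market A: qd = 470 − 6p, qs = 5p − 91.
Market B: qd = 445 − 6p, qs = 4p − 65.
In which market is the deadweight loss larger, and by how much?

Market A: pre-tax p* = £51, q* = 164; post-tax q = 134; deadweight loss = £165.
Market B: pre-tax p* = £51, q* = 139; post-tax q = 112.6; deadweight loss = £145.2.
Difference: £165 vs £145.2 → market A is larger by £19.8.

Market A, by £19.8.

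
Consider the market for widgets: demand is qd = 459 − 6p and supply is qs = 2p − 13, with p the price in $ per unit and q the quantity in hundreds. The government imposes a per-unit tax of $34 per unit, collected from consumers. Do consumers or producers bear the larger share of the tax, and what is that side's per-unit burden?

Producers bear the larger share: $25.5 per unit.

Without the tax, 459 − 6p = 2p − 13 gives 8p = 472, so p* = $59 and q* = 105.
With the tax collected from consumers, demand (in seller-price terms) shifts: qd = 459 − 6(p + 34).
New equilibrium: consumers pay $67.5, producers receive $33.5, q = 54. (Wedge: pb − ps = 34.)
Per-unit burden: consumers $8.5, producers $25.5.
Producers take the larger share because supply is less price-elastic here (demand slope 6 vs supply slope 2).
The less price-elastic side of the market bears the larger share of a per-unit tax.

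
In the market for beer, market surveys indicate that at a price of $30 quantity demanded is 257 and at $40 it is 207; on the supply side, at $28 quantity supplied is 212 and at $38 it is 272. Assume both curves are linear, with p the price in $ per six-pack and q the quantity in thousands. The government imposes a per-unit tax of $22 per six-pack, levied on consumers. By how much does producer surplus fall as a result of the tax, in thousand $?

Producer surplus falls by $2120 thousand.

Demand slope: (207 − 257)/(40 − 30) = -5, so qd = 407 − 5p.
Supply slope: (272 − 212)/(38 − 28) = 6, so qs = 6p + 44.
Before the tax: set 407 − 5p = 6p + 44 → p* = $33, q* = 242.
With the tax collected from consumers, demand (in seller-price terms) shifts: qd = 407 − 5(p + 22).
New equilibrium: consumers pay $45, producers receive $23, q = 182. (Wedge: pb − ps = 22.)
ΔPS is the trapezoid between Q = 182 and Q = 242 of height $10: ½ · (242 + 182) · 10 = $2120.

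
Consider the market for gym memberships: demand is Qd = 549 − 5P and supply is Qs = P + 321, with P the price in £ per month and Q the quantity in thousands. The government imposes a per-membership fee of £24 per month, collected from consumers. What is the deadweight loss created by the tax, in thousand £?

Deadweight loss = £240 thousand.

Before the tax: set 549 − 5P = P + 321 → P* = £38, Q* = 359.
With the tax collected from consumers, demand (in seller-price terms) shifts: Qd = 549 − 5(P + 24).
Solving gives Q = 339 with consumers paying £42 and producers receiving £18 (the £24 wedge).
Quantity falls by |ΔQ| = |359 − 339| = 20.
DWL = ½ · t · |ΔQ| = ½ · 24 · 20 = £240.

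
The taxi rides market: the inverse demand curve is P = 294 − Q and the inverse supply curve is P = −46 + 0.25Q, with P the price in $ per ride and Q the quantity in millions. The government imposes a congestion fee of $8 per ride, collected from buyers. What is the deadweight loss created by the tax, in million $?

Inverting to Q(P) form: Qd = 294 − P; Qs = 4P + 184.
Before the tax: set 294 − P = 4P + 184 → P* = $22, Q* = 272.
With the tax collected from buyers, demand (in seller-price terms) shifts: Qd = 294 − (P + 8).
Solving gives Q = 265.6 with buyers paying $28.4 and producers receiving $20.4 (the $8 wedge).
Quantity falls by |ΔQ| = |272 − 265.6| = 6.4.
DWL = ½ · t · |ΔQ| = ½ · 8 · 6.4 = $25.6.

Deadweight loss = $25.6 million.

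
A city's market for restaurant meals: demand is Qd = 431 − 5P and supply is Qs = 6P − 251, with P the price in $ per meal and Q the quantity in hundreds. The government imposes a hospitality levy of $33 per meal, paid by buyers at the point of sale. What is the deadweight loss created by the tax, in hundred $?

Deadweight loss = $1485 hundred.

Without the tax, 431 − 5P = 6P − 251 gives 11P = 682, so P* = $62 and Q* = 121.
With the tax collected from buyers, demand (in seller-price terms) shifts: Qd = 431 − 5(P + 33).
Solving gives Q = 31 with buyers paying $80 and suppliers receiving $47 (the $33 wedge).
Quantity falls by |ΔQ| = |121 − 31| = 90.
DWL = ½ · t · |ΔQ| = ½ · 33 · 90 = $1485.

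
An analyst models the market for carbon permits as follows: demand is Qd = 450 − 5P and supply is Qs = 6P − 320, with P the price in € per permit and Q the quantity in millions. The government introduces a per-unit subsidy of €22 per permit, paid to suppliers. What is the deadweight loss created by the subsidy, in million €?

Without the subsidy, 450 − 5P = 6P − 320 gives 11P = 770, so P* = €70 and Q* = 100.
With a per-unit subsidy paid to suppliers, each receives P + 22 per unit sold, so supply becomes Qs = 6(P + 22) − 320.
Solving gives Q = 160 with buyers paying €58 and suppliers receiving €80 (the €22 wedge).
Quantity rises by |ΔQ| = |100 − 160| = 60.
DWL = ½ · t · |ΔQ| = ½ · 22 · 60 = €660.

Deadweight loss = €660 million.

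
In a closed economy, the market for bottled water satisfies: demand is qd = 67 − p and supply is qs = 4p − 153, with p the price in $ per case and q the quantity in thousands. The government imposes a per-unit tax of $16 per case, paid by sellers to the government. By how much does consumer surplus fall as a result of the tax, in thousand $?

Consumer surplus falls by $212.48 thousand.

Before the tax: set 67 − p = 4p − 153 → p* = $44, q* = 23.
With the tax collected from sellers, supply shifts: qs = 4(p − 16) − 153.
New equilibrium: buyers pay $56.8, sellers receive $40.8, q = 10.2. (Wedge: pb − ps = 16.)
ΔCS is the trapezoid between Q = 10.2 and Q = 23 of height $12.8: ½ · (23 + 10.2) · 12.8 = $212.48.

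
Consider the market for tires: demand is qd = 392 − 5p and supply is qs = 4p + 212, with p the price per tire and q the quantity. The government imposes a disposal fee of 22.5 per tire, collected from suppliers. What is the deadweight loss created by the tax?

Without the tax, 392 − 5p = 4p + 212 gives 9p = 180, so p* = 20 and q* = 292.
With the tax collected from suppliers, supply shifts: qs = 4(p − 22.5) + 212.
Solving gives q = 242 with consumers paying 30 and suppliers receiving 7.5 (the 22.5 wedge).
Quantity falls by |ΔQ| = |292 − 242| = 50.
DWL = ½ · t · |ΔQ| = ½ · 22.5 · 50 = 562.5.

Deadweight loss = 562.5.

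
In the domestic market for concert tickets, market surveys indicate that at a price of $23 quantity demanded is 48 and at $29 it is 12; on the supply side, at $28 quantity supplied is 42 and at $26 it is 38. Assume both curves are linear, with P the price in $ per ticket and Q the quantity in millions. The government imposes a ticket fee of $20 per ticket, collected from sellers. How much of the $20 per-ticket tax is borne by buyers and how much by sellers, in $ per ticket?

Demand slope: (12 − 48)/(29 − 23) = -6, so Qd = 186 − 6P.
Supply slope: (38 − 42)/(26 − 28) = 2, so Qs = 2P − 14.
Before the tax: set 186 − 6P = 2P − 14 → P* = $25, Q* = 36.
With the tax collected from sellers, supply shifts: Qs = 2(P − 20) − 14.
Solving gives Q = 6 with buyers paying $30 and sellers receiving $10 (the $20 wedge).
Burden on buyers: $5; on sellers: $15. (They sum to $20.)
The less price-elastic side of the market bears the larger share of a per-unit tax.

Buyers bear $5 per ticket; sellers bear $15 per ticket.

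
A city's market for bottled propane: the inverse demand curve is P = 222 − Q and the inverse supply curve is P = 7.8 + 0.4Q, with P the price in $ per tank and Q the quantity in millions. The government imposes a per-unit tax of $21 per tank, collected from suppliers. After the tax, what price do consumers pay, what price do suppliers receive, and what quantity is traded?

Rewrite in direct form: Qd = 222 − P and Qs = 2.5P − 19.5.
Before the tax: set 222 − P = 2.5P − 19.5 → P* = $69, Q* = 153.
With the tax collected from suppliers, supply shifts: Qs = 2.5(P − 21) − 19.5.
New equilibrium: consumers pay $84, suppliers receive $63, Q = 138. (Wedge: Pb − Ps = 21.)
The less price-elastic side of the market bears the larger share of a per-unit tax.

Consumers pay $84; suppliers receive $63; quantity = 138.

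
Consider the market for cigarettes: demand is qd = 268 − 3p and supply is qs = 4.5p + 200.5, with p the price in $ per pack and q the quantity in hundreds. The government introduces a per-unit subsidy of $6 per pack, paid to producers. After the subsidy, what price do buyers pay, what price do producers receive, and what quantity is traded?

Buyers pay $5.4; producers receive $11.4; quantity = 251.8.

Before the subsidy: set 268 − 3p = 4.5p + 200.5 → p* = $9, q* = 241.
With a per-unit subsidy paid to producers, each receives p + 6 per unit sold, so supply becomes qs = 4.5(p + 6) + 200.5.
New equilibrium: buyers pay $5.4, producers receive $11.4, q = 251.8. (Wedge: pb − ps = −6.)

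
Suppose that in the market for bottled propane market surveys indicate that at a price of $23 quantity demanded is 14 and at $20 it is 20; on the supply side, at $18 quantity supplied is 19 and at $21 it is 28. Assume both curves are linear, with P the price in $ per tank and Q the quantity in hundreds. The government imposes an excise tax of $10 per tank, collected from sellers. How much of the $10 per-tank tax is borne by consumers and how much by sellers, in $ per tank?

Consumers bear $6 per tank; sellers bear $4 per tank.

Demand slope: (20 − 14)/(20 − 23) = -2, so Qd = 60 − 2P.
Supply slope: (28 − 19)/(21 − 18) = 3, so Qs = 3P − 35.
Before the tax: set 60 − 2P = 3P − 35 → P* = $19, Q* = 22.
With the tax collected from sellers, supply shifts: Qs = 3(P − 10) − 35.
New equilibrium: consumers pay $25, sellers receive $15, Q = 10. (Wedge: Pb − Ps = 10.)
Burden on consumers: $6; on sellers: $4. (They sum to $10.)
The less price-elastic side of the market bears the larger share of a per-unit tax.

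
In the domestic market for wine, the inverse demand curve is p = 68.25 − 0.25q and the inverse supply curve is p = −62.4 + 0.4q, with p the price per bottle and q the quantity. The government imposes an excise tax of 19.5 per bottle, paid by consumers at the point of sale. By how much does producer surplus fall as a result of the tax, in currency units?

Producer surplus falls by 2232.

Inverting to q(p) form: qd = 273 − 4p; qs = 2.5p + 156.
Before the tax: set 273 − 4p = 2.5p + 156 → p* = 18, q* = 201.
With the tax collected from consumers, demand (in seller-price terms) shifts: qd = 273 − 4(p + 19.5).
New equilibrium: consumers pay 25.5, sellers receive 6, q = 171. (Wedge: pb − ps = 19.5.)
ΔPS is the trapezoid between Q = 171 and Q = 201 of height 12: ½ · (201 + 171) · 12 = 2232.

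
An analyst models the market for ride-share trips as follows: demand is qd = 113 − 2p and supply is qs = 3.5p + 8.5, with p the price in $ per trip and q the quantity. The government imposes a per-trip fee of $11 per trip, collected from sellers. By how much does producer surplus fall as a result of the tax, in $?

Before the tax: set 113 − 2p = 3.5p + 8.5 → p* = $19, q* = 75.
With the tax collected from sellers, supply shifts: qs = 3.5(p − 11) + 8.5.
New equilibrium: buyers pay $26, sellers receive $15, q = 61. (Wedge: pb − ps = 11.)
ΔPS is the trapezoid between Q = 61 and Q = 75 of height $4: ½ · (75 + 61) · 4 = $272.

Producer surplus falls by $272.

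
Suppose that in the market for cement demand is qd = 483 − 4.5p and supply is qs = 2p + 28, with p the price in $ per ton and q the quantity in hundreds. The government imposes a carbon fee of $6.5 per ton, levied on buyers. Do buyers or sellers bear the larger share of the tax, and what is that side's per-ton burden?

Without the tax, 483 − 4.5p = 2p + 28 gives 6.5p = 455, so p* = $70 and q* = 168.
With the tax collected from buyers, demand (in seller-price terms) shifts: qd = 483 − 4.5(p + 6.5).
New equilibrium: buyers pay $72, sellers receive $65.5, q = 159. (Wedge: pb − ps = 6.5.)
Per-ton burden: buyers $2, sellers $4.5.
Sellers take the larger share because supply is less price-elastic here (demand slope 4.5 vs supply slope 2).
The less price-elastic side of the market bears the larger share of a per-unit tax.

Sellers bear the larger share: $4.5 per ton.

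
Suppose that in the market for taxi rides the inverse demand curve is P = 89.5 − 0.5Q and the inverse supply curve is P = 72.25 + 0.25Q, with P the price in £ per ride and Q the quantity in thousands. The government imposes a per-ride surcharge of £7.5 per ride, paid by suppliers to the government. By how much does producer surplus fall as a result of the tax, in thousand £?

Rewrite in direct form: Qd = 179 − 2P and Qs = 4P − 289.
Without the tax, 179 − 2P = 4P − 289 gives 6P = 468, so P* = £78 and Q* = 23.
With the tax collected from suppliers, supply shifts: Qs = 4(P − 7.5) − 289.
New equilibrium: consumers pay £83, suppliers receive £75.5, Q = 13. (Wedge: Pb − Ps = 7.5.)
ΔPS is the trapezoid between Q = 13 and Q = 23 of height £2.5: ½ · (23 + 13) · 2.5 = £45.

Producer surplus falls by £45 thousand.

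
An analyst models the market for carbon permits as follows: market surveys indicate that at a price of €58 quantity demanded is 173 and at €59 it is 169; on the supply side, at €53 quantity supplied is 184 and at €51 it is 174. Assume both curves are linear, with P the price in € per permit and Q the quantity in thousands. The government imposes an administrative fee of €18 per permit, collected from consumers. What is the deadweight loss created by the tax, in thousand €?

Deadweight loss = €360 thousand.

Demand slope: (169 − 173)/(59 − 58) = -4, so Qd = 405 − 4P.
Supply slope: (174 − 184)/(51 − 53) = 5, so Qs = 5P − 81.
Before the tax: set 405 − 4P = 5P − 81 → P* = €54, Q* = 189.
With the tax collected from consumers, demand (in seller-price terms) shifts: Qd = 405 − 4(P + 18).
New equilibrium: consumers pay €64, sellers receive €46, Q = 149. (Wedge: Pb − Ps = 18.)
Quantity falls by |ΔQ| = |189 − 149| = 40.
DWL = ½ · t · |ΔQ| = ½ · 18 · 40 = €360.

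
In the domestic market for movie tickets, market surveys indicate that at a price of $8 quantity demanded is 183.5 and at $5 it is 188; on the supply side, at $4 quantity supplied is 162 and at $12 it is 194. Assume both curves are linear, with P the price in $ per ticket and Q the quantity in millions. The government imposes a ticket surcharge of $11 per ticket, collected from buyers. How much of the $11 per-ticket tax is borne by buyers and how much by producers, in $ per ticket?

Buyers bear $8 per ticket; producers bear $3 per ticket.

Demand slope: (188 − 183.5)/(5 − 8) = -1.5, so Qd = 195.5 − 1.5P.
Supply slope: (194 − 162)/(12 − 4) = 4, so Qs = 4P + 146.
Before the tax: set 195.5 − 1.5P = 4P + 146 → P* = $9, Q* = 182.
With the tax collected from buyers, demand (in seller-price terms) shifts: Qd = 195.5 − 1.5(P + 11).
New equilibrium: buyers pay $17, producers receive $6, Q = 170. (Wedge: Pb − Ps = 11.)
Burden on buyers: $8; on producers: $3. (They sum to $11.)
The less price-elastic side of the market bears the larger share of a per-unit tax.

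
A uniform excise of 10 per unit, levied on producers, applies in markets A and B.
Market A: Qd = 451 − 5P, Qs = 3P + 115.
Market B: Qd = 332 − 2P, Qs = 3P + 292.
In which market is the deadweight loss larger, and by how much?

Market A, by 33.75.

Market A: pre-tax P* = 42, Q* = 241; post-tax Q = 222.25; deadweight loss = 93.75.
Market B: pre-tax P* = 8, Q* = 316; post-tax Q = 304; deadweight loss = 60.
Difference: 93.75 vs 60 → market A is larger by 33.75.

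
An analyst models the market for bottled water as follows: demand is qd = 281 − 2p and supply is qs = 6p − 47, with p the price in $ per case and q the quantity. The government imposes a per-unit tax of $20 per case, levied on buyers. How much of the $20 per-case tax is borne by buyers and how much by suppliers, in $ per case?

Without the tax, 281 − 2p = 6p − 47 gives 8p = 328, so p* = $41 and q* = 199.
With the tax collected from buyers, demand (in seller-price terms) shifts: qd = 281 − 2(p + 20).
Solving gives q = 169 with buyers paying $56 and suppliers receiving $36 (the $20 wedge).
Burden on buyers: $15; on suppliers: $5. (They sum to $20.)

Buyers bear $15 per case; suppliers bear $5 per case.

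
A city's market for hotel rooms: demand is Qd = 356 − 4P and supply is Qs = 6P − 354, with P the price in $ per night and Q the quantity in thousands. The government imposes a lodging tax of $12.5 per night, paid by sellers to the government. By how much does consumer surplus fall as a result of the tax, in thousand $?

Consumer surplus falls by $427.5 thousand.

Without the tax, 356 − 4P = 6P − 354 gives 10P = 710, so P* = $71 and Q* = 72.
With the tax collected from sellers, supply shifts: Qs = 6(P − 12.5) − 354.
Solving gives Q = 42 with buyers paying $78.5 and sellers receiving $66 (the $12.5 wedge).
ΔCS is the trapezoid between Q = 42 and Q = 72 of height $7.5: ½ · (72 + 42) · 7.5 = $427.5.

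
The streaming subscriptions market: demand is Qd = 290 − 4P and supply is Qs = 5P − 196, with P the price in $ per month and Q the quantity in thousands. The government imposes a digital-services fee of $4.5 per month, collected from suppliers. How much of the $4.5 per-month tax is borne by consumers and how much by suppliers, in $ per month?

Without the tax, 290 − 4P = 5P − 196 gives 9P = 486, so P* = $54 and Q* = 74.
With the tax collected from suppliers, supply shifts: Qs = 5(P − 4.5) − 196.
Solving gives Q = 64 with consumers paying $56.5 and suppliers receiving $52 (the $4.5 wedge).
Burden on consumers: $2.5; on suppliers: $2. (They sum to $4.5.)
The less price-elastic side of the market bears the larger share of a per-unit tax.

Consumers bear $2.5 per month; suppliers bear $2 per month.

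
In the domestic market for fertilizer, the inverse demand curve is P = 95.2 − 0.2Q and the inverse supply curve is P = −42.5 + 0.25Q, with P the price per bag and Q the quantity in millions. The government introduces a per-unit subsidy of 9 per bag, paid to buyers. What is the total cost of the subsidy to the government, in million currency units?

Government outlay = 2934 million.

Inverting to Q(P) form: Qd = 476 − 5P; Qs = 4P + 170.
Before the subsidy: set 476 − 5P = 4P + 170 → P* = 34, Q* = 306.
With a per-unit subsidy paid to buyers, each effectively pays P − 9, so demand becomes Qd = 476 − 5(P − 9).
New equilibrium: buyers pay 30, producers receive 39, Q = 326. (Wedge: Pb − Ps = −9.)
Outlay = t · Q = 9 · 326 = 2934.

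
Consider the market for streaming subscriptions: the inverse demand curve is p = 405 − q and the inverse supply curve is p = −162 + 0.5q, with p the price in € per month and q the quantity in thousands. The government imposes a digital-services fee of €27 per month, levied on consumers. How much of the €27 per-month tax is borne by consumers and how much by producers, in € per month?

Consumers bear €18 per month; producers bear €9 per month.

Rewrite in direct form: qd = 405 − p and qs = 2p + 324.
Without the tax, 405 − p = 2p + 324 gives 3p = 81, so p* = €27 and q* = 378.
With the tax collected from consumers, demand (in seller-price terms) shifts: qd = 405 − (p + 27).
New equilibrium: consumers pay €45, producers receive €18, q = 360. (Wedge: pb − ps = 27.)
Burden on consumers: €18; on producers: €9. (They sum to €27.)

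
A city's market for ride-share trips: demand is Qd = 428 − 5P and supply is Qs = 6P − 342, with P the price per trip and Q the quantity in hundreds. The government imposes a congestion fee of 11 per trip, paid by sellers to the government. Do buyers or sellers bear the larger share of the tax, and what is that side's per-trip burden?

Before the tax: set 428 − 5P = 6P − 342 → P* = 70, Q* = 78.
With the tax collected from sellers, supply shifts: Qs = 6(P − 11) − 342.
Solving gives Q = 48 with buyers paying 76 and sellers receiving 65 (the 11 wedge).
Per-trip burden: buyers 6, sellers 5.
Buyers take the larger share because demand is less price-elastic here (demand slope 5 vs supply slope 6).
The less price-elastic side of the market bears the larger share of a per-unit tax.

Buyers bear the larger share: 6 per trip.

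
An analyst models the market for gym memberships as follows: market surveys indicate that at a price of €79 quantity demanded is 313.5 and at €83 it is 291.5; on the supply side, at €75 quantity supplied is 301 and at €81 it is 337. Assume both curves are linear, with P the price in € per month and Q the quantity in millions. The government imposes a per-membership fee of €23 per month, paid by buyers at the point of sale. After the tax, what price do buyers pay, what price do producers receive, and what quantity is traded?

Demand slope: (291.5 − 313.5)/(83 − 79) = -5.5, so Qd = 748 − 5.5P.
Supply slope: (337 − 301)/(81 − 75) = 6, so Qs = 6P − 149.
Before the tax: set 748 − 5.5P = 6P − 149 → P* = €78, Q* = 319.
With the tax collected from buyers, demand (in seller-price terms) shifts: Qd = 748 − 5.5(P + 23).
Solving gives Q = 253 with buyers paying €90 and producers receiving €67 (the €23 wedge).
The less price-elastic side of the market bears the larger share of a per-unit tax.

Buyers pay €90; producers receive €67; quantity = 253.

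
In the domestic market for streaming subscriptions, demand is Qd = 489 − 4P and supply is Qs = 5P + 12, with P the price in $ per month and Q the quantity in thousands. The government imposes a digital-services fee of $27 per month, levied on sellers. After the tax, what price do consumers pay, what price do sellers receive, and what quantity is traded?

Consumers pay $68; sellers receive $41; quantity = 217.

Without the tax, 489 − 4P = 5P + 12 gives 9P = 477, so P* = $53 and Q* = 277.
With the tax collected from sellers, supply shifts: Qs = 5(P − 27) + 12.
Solving gives Q = 217 with consumers paying $68 and sellers receiving $41 (the $27 wedge).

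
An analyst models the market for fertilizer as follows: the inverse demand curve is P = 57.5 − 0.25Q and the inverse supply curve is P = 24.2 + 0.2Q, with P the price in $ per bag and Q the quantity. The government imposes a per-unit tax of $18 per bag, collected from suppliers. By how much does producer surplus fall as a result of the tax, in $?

Producer surplus falls by $432.

Inverting to Q(P) form: Qd = 230 − 4P; Qs = 5P − 121.
Before the tax: set 230 − 4P = 5P − 121 → P* = $39, Q* = 74.
With the tax collected from suppliers, supply shifts: Qs = 5(P − 18) − 121.
Solving gives Q = 34 with consumers paying $49 and suppliers receiving $31 (the $18 wedge).
ΔPS is the trapezoid between Q = 34 and Q = 74 of height $8: ½ · (74 + 34) · 8 = $432.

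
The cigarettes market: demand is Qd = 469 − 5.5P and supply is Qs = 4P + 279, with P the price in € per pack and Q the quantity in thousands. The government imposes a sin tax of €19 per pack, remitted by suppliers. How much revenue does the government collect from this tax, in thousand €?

Without the tax, 469 − 5.5P = 4P + 279 gives 9.5P = 190, so P* = €20 and Q* = 359.
With the tax collected from suppliers, supply shifts: Qs = 4(P − 19) + 279.
Solving gives Q = 315 with buyers paying €28 and suppliers receiving €9 (the €19 wedge).
Revenue = t · Q = 19 · 315 = €5985.

Tax revenue = €5985 thousand.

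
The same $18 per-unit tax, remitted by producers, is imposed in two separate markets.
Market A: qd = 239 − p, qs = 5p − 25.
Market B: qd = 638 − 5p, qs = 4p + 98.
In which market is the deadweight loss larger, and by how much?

Market A: pre-tax p* = $44, q* = 195; post-tax q = 180; deadweight loss = $135.
Market B: pre-tax p* = $60, q* = 338; post-tax q = 298; deadweight loss = $360.
Difference: $135 vs $360 → market B is larger by $225.

Market B, by $225.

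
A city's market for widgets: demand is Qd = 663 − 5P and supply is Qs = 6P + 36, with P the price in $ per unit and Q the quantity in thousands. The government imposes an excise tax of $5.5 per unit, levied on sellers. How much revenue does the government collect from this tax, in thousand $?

Tax revenue = $1996.5 thousand.

Without the tax, 663 − 5P = 6P + 36 gives 11P = 627, so P* = $57 and Q* = 378.
With the tax collected from sellers, supply shifts: Qs = 6(P − 5.5) + 36.
New equilibrium: consumers pay $60, sellers receive $54.5, Q = 363. (Wedge: Pb − Ps = 5.5.)
Revenue = t · Q = 5.5 · 363 = $1996.5.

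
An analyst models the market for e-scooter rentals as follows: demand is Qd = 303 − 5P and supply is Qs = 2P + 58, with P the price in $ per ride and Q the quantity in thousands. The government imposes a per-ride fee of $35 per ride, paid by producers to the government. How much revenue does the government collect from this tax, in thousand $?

Without the tax, 303 − 5P = 2P + 58 gives 7P = 245, so P* = $35 and Q* = 128.
With the tax collected from producers, supply shifts: Qs = 2(P − 35) + 58.
Solving gives Q = 78 with consumers paying $45 and producers receiving $10 (the $35 wedge).
Revenue = t · Q = 35 · 78 = $2730.

Tax revenue = $2730 thousand.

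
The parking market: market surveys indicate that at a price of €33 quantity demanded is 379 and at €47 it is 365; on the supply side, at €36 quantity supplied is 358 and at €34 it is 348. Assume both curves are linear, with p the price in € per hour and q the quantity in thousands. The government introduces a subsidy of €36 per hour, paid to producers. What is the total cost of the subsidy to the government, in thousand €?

Government outlay = €14508 thousand.

Demand slope: (365 − 379)/(47 − 33) = -1, so qd = 412 − p.
Supply slope: (348 − 358)/(34 − 36) = 5, so qs = 5p + 178.
Without the subsidy, 412 − p = 5p + 178 gives 6p = 234, so p* = €39 and q* = 373.
With a per-unit subsidy paid to producers, each receives p + 36 per unit sold, so supply becomes qs = 5(p + 36) + 178.
New equilibrium: consumers pay €9, producers receive €45, q = 403. (Wedge: pb − ps = −36.)
Outlay = t · Q = 36 · 403 = €14508.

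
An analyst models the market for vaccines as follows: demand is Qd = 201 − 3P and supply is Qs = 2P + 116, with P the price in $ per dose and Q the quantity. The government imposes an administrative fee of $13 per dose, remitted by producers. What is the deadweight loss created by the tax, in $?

Before the tax: set 201 − 3P = 2P + 116 → P* = $17, Q* = 150.
With the tax collected from producers, supply shifts: Qs = 2(P − 13) + 116.
Solving gives Q = 134.4 with consumers paying $22.2 and producers receiving $9.2 (the $13 wedge).
Quantity falls by |ΔQ| = |150 − 134.4| = 15.6.
DWL = ½ · t · |ΔQ| = ½ · 13 · 15.6 = $101.4.

Deadweight loss = $101.4.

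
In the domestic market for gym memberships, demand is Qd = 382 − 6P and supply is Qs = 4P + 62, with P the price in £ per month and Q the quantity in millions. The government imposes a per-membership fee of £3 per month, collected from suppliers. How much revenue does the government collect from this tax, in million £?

Before the tax: set 382 − 6P = 4P + 62 → P* = £32, Q* = 190.
With the tax collected from suppliers, supply shifts: Qs = 4(P − 3) + 62.
New equilibrium: consumers pay £33.2, suppliers receive £30.2, Q = 182.8. (Wedge: Pb − Ps = 3.)
Revenue = t · Q = 3 · 182.8 = £548.4.

Tax revenue = £548.4 million.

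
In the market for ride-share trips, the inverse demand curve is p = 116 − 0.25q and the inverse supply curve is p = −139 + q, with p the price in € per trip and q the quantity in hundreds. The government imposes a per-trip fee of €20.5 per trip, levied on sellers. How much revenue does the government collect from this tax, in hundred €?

Tax revenue = €3845.8 hundred.

Inverting to q(p) form: qd = 464 − 4p; qs = p + 139.
Before the tax: set 464 − 4p = p + 139 → p* = €65, q* = 204.
With the tax collected from sellers, supply shifts: qs = (p − 20.5) + 139.
Solving gives q = 187.6 with consumers paying €69.1 and sellers receiving €48.6 (the €20.5 wedge).
Revenue = t · Q = 20.5 · 187.6 = €3845.8.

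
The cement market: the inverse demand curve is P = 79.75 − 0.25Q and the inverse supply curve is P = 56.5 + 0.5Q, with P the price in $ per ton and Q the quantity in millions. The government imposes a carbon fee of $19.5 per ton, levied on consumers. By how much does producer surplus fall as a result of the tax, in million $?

Producer surplus falls by $234 million.

Inverting to Q(P) form: Qd = 319 − 4P; Qs = 2P − 113.
Before the tax: set 319 − 4P = 2P − 113 → P* = $72, Q* = 31.
With the tax collected from consumers, demand (in seller-price terms) shifts: Qd = 319 − 4(P + 19.5).
Solving gives Q = 5 with consumers paying $78.5 and sellers receiving $59 (the $19.5 wedge).
ΔPS is the trapezoid between Q = 5 and Q = 31 of height $13: ½ · (31 + 5) · 13 = $234.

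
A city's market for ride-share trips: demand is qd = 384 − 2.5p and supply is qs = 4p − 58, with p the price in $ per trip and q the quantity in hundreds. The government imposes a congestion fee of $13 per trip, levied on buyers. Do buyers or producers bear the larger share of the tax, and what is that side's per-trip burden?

Buyers bear the larger share: $8 per trip.

Without the tax, 384 − 2.5p = 4p − 58 gives 6.5p = 442, so p* = $68 and q* = 214.
With the tax collected from buyers, demand (in seller-price terms) shifts: qd = 384 − 2.5(p + 13).
Solving gives q = 194 with buyers paying $76 and producers receiving $63 (the $13 wedge).
Per-trip burden: buyers $8, producers $5.
Buyers take the larger share because demand is less price-elastic here (demand slope 2.5 vs supply slope 4).
The less price-elastic side of the market bears the larger share of a per-unit tax.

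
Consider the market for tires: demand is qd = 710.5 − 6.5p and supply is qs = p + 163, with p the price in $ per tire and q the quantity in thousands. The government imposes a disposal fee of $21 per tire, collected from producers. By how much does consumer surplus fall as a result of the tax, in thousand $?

Before the tax: set 710.5 − 6.5p = p + 163 → p* = $73, q* = 236.
With the tax collected from producers, supply shifts: qs = (p − 21) + 163.
New equilibrium: buyers pay $75.8, producers receive $54.8, q = 217.8. (Wedge: pb − ps = 21.)
ΔCS is the trapezoid between Q = 217.8 and Q = 236 of height $2.8: ½ · (236 + 217.8) · 2.8 = $635.32.

Consumer surplus falls by $635.32 thousand.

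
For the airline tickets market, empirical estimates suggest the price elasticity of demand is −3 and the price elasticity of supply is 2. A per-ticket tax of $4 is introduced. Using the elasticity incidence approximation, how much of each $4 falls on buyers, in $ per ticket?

Incidence ratio: buyers' share ≈ εs / (εs + |εd|) = 2 / (2 + 3) = 0.4.
So buyers bear ≈ 0.4 × $4 = $1.6; sellers bear $2.4.

Buyers bear ≈ $1.6 per ticket.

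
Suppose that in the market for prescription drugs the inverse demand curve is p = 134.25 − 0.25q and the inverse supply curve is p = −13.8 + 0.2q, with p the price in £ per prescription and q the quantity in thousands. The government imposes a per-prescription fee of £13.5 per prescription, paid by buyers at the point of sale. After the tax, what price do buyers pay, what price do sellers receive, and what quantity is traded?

Buyers pay £59.5; sellers receive £46; quantity = 299.

Rewrite in direct form: qd = 537 − 4p and qs = 5p + 69.
Before the tax: set 537 − 4p = 5p + 69 → p* = £52, q* = 329.
With the tax collected from buyers, demand (in seller-price terms) shifts: qd = 537 − 4(p + 13.5).
New equilibrium: buyers pay £59.5, sellers receive £46, q = 299. (Wedge: pb − ps = 13.5.)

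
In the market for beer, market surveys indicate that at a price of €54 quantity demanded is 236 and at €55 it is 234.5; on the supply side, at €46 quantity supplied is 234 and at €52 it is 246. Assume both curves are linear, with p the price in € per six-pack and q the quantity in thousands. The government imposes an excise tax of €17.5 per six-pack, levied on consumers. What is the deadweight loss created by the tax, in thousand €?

Deadweight loss = €131.25 thousand.

Demand slope: (234.5 − 236)/(55 − 54) = -1.5, so qd = 317 − 1.5p.
Supply slope: (246 − 234)/(52 − 46) = 2, so qs = 2p + 142.
Without the tax, 317 − 1.5p = 2p + 142 gives 3.5p = 175, so p* = €50 and q* = 242.
With the tax collected from consumers, demand (in seller-price terms) shifts: qd = 317 − 1.5(p + 17.5).
Solving gives q = 227 with consumers paying €60 and suppliers receiving €42.5 (the €17.5 wedge).
Quantity falls by |ΔQ| = |242 − 227| = 15.
DWL = ½ · t · |ΔQ| = ½ · 17.5 · 15 = €131.25.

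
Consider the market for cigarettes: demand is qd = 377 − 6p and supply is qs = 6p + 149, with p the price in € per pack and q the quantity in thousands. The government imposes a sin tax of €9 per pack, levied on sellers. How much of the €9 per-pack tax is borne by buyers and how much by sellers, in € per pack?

Buyers bear €4.5 per pack; sellers bear €4.5 per pack.

Without the tax, 377 − 6p = 6p + 149 gives 12p = 228, so p* = €19 and q* = 263.
With the tax collected from sellers, supply shifts: qs = 6(p − 9) + 149.
New equilibrium: buyers pay €23.5, sellers receive €14.5, q = 236. (Wedge: pb − ps = 9.)
Burden on buyers: €4.5; on sellers: €4.5. (They sum to €9.)
The less price-elastic side of the market bears the larger share of a per-unit tax.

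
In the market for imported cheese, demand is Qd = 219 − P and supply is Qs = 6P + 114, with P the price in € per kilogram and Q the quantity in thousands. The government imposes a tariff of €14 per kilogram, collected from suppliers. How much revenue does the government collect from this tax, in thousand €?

Without the tax, 219 − P = 6P + 114 gives 7P = 105, so P* = €15 and Q* = 204.
With the tax collected from suppliers, supply shifts: Qs = 6(P − 14) + 114.
New equilibrium: buyers pay €27, suppliers receive €13, Q = 192. (Wedge: Pb − Ps = 14.)
Revenue = t · Q = 14 · 192 = €2688.

Tax revenue = €2688 thousand.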